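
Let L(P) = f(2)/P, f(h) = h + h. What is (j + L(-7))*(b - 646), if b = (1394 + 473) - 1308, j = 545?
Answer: -331557/7 ≈ -47365.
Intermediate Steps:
f(h) = 2*h
L(P) = 4/P (L(P) = (2*2)/P = 4/P)
b = 559 (b = 1867 - 1308 = 559)
(j + L(-7))*(b - 646) = (545 + 4/(-7))*(559 - 646) = (545 + 4*(-1/7))*(-87) = (545 - 4/7)*(-87) = (3811/7)*(-87) = -331557/7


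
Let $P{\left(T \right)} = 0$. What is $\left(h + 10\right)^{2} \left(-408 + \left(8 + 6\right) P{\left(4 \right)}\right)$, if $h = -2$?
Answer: $-26112$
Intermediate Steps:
$\left(h + 10\right)^{2} \left(-408 + \left(8 + 6\right) P{\left(4 \right)}\right) = \left(-2 + 10\right)^{2} \left(-408 + \left(8 + 6\right) 0\right) = 8^{2} \left(-408 + 14 \cdot 0\right) = 64 \left(-408 + 0\right) = 64 \left(-408\right) = -26112$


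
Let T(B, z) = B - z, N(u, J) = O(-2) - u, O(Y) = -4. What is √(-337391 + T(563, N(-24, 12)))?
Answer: 4*I*√21053 ≈ 580.39*I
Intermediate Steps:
N(u, J) = -4 - u
√(-337391 + T(563, N(-24, 12))) = √(-337391 + (563 - (-4 - 1*(-24)))) = √(-337391 + (563 - (-4 + 24))) = √(-337391 + (563 - 1*20)) = √(-337391 + (563 - 20)) = √(-337391 + 543) = √(-336848) = 4*I*√21053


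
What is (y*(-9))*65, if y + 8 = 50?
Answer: -24570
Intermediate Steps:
y = 42 (y = -8 + 50 = 42)
(y*(-9))*65 = (42*(-9))*65 = -378*65 = -24570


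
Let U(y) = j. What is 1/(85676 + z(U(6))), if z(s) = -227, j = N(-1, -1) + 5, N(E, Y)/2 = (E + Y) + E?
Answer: 1/85449 ≈ 1.1703e-5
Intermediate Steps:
N(E, Y) = 2*Y + 4*E (N(E, Y) = 2*((E + Y) + E) = 2*(Y + 2*E) = 2*Y + 4*E)
j = -1 (j = (2*(-1) + 4*(-1)) + 5 = (-2 - 4) + 5 = -6 + 5 = -1)
U(y) = -1
1/(85676 + z(U(6))) = 1/(85676 - 227) = 1/85449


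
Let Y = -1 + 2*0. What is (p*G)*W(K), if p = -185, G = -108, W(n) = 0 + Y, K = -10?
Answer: -19980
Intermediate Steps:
Y = -1 (Y = -1 + 0 = -1)
W(n) = -1 (W(n) = 0 - 1 = -1)
(p*G)*W(K) = -185*(-108)*(-1) = 19980*(-1) = -19980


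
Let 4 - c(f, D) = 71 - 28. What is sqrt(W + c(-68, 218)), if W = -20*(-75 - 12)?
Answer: 9*sqrt(21) ≈ 41.243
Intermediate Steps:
c(f, D) = -39 (c(f, D) = 4 - (71 - 28) = 4 - 1*43 = 4 - 43 = -39)
W = 1740 (W = -20*(-87) = 1740)
sqrt(W + c(-68, 218)) = sqrt(1740 - 39) = sqrt(1701) = 9*sqrt(21)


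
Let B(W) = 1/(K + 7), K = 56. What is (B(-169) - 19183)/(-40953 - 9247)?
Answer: 151066/395325 ≈ 0.38213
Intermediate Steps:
B(W) = 1/63 (B(W) = 1/(56 + 7) = 1/63)
(B(-169) - 19183)/(-40953 - 9247) = (1/63 - 19183)/(-40953 - 9247) = -1208528/63/(-50200) = -1208528/63*(-1/50200) = 151066/395325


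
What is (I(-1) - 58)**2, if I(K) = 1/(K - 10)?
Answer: 408321/121 ≈ 3374.6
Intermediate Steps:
I(K) = 1/(-10 + K)
(I(-1) - 58)**2 = (1/(-10 - 1) - 58)**2 = (1/(-11) - 58)**2 = (-1/11 - 58)**2 = (-639/11)**2 = 408321/121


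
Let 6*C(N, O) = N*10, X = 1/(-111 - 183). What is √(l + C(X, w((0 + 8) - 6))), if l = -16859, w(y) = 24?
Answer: I*√29739286/42 ≈ 129.84*I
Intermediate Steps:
X = -1/294 (X = 1/(-294) = -1/294 ≈ -0.0034014)
C(N, O) = 5*N/3 (C(N, O) = (N*10)/6 = (10*N)/6 = 5*N/3)
√(l + C(X, w((0 + 8) - 6))) = √(-16859 + (5/3)*(-1/294)) = √(-16859 - 5/882) = √(-14869643/882) = I*√29739286/42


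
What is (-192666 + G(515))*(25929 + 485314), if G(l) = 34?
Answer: -98481761576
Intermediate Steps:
(-192666 + G(515))*(25929 + 485314) = (-192666 + 34)*(25929 + 485314) = -192632*511243 = -98481761576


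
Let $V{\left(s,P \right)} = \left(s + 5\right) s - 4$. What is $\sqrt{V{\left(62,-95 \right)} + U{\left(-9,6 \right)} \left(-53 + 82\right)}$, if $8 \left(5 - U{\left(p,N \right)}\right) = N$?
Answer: $\frac{\sqrt{17093}}{2} \approx 65.37$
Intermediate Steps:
$U{\left(p,N \right)} = 5 - \frac{N}{8}$
$V{\left(s,P \right)} = -4 + s \left(5 + s\right)$ ($V{\left(s,P \right)} = \left(5 + s\right) s - 4 = s \left(5 + s\right) - 4 = -4 + s \left(5 + s\right)$)
$\sqrt{V{\left(62,-95 \right)} + U{\left(-9,6 \right)} \left(-53 + 82\right)} = \sqrt{\left(-4 + 62^{2} + 5 \cdot 62\right) + \left(5 - \frac{3}{4}\right) \left(-53 + 82\right)} = \sqrt{\left(-4 + 3844 + 310\right) + \left(5 - \frac{3}{4}\right) 29} = \sqrt{4150 + \frac{17}{4} \cdot 29} = \sqrt{4150 + \frac{493}{4}} = \sqrt{\frac{17093}{4}} = \frac{\sqrt{17093}}{2}$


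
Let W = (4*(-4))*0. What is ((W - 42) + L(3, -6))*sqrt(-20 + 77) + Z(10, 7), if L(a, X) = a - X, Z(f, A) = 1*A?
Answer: 7 - 33*sqrt(57) ≈ -242.14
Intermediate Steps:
Z(f, A) = A
W = 0 (W = -16*0 = 0)
((W - 42) + L(3, -6))*sqrt(-20 + 77) + Z(10, 7) = ((0 - 42) + (3 - 1*(-6)))*sqrt(-20 + 77) + 7 = (-42 + (3 + 6))*sqrt(57) + 7 = (-42 + 9)*sqrt(57) + 7 = -33*sqrt(57) + 7 = 7 - 33*sqrt(57)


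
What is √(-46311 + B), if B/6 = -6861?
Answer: I*√87477 ≈ 295.77*I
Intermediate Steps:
B = -41166 (B = 6*(-6861) = -41166)
√(-46311 + B) = √(-46311 - 41166) = √(-87477) = I*√87477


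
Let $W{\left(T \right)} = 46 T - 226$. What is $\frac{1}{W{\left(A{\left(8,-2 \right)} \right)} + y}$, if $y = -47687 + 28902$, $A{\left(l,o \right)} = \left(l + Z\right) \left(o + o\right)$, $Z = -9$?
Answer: $- \frac{1}{18827} \approx -5.3115 \cdot 10^{-5}$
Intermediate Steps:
$A{\left(l,o \right)} = 2 o \left(-9 + l\right)$ ($A{\left(l,o \right)} = \left(l - 9\right) \left(o + o\right) = \left(-9 + l\right) 2 o = 2 o \left(-9 + l\right)$)
$y = -18785$
$W{\left(T \right)} = -226 + 46 T$
$\frac{1}{W{\left(A{\left(8,-2 \right)} \right)} + y} = \frac{1}{\left(-226 + 46 \cdot 2 \left(-2\right) \left(-9 + 8\right)\right) - 18785} = \frac{1}{\left(-226 + 46 \cdot 2 \left(-2\right) \left(-1\right)\right) - 18785} = \frac{1}{\left(-226 + 46 \cdot 4\right) - 18785} = \frac{1}{\left(-226 + 184\right) - 18785} = \frac{1}{-42 - 18785} = \frac{1}{-18827} = - \frac{1}{18827}$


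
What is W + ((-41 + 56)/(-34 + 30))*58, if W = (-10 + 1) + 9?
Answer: -435/2 ≈ -217.50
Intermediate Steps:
W = 0 (W = -9 + 9 = 0)
W + ((-41 + 56)/(-34 + 30))*58 = 0 + ((-41 + 56)/(-34 + 30))*58 = 0 + (15/(-4))*58 = 0 + (15*(-1/4))*58 = 0 - 15/4*58 = 0 - 435/2 = -435/2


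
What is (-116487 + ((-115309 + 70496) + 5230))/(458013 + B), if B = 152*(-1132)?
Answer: -156070/285949 ≈ -0.54580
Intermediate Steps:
B = -172064
(-116487 + ((-115309 + 70496) + 5230))/(458013 + B) = (-116487 + ((-115309 + 70496) + 5230))/(458013 - 172064) = (-116487 + (-44813 + 5230))/285949 = (-116487 - 39583)*(1/285949) = -156070*1/285949 = -156070/285949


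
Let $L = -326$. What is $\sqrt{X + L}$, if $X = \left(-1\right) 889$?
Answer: $9 i \sqrt{15} \approx 34.857 i$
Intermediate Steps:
$X = -889$
$\sqrt{X + L} = \sqrt{-889 - 326} = \sqrt{-1215} = 9 i \sqrt{15}$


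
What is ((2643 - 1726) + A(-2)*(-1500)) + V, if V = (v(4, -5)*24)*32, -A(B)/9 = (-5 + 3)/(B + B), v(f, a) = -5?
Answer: 3827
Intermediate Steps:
A(B) = 9/B (A(B) = -9*(-5 + 3)/(B + B) = -(-18)/(2*B) = -(-18)*1/(2*B) = -(-9)/B = 9/B)
V = -3840 (V = -5*24*32 = -120*32 = -3840)
((2643 - 1726) + A(-2)*(-1500)) + V = ((2643 - 1726) + (9/(-2))*(-1500)) - 3840 = (917 + (9*(-½))*(-1500)) - 3840 = (917 - 9/2*(-1500)) - 3840 = (917 + 6750) - 3840 = 7667 - 3840 = 3827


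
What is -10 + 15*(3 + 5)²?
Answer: 950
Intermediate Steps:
-10 + 15*(3 + 5)² = -10 + 15*8² = -10 + 15*64 = -10 + 960 = 950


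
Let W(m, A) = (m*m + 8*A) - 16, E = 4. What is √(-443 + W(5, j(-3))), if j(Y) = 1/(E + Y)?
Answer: I*√426 ≈ 20.64*I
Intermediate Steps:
j(Y) = 1/(4 + Y)
W(m, A) = -16 + m² + 8*A (W(m, A) = (m² + 8*A) - 16 = -16 + m² + 8*A)
√(-443 + W(5, j(-3))) = √(-443 + (-16 + 5² + 8/(4 - 3))) = √(-443 + (-16 + 25 + 8/1)) = √(-443 + (-16 + 25 + 8*1)) = √(-443 + (-16 + 25 + 8)) = √(-443 + 17) = √(-426) = I*√426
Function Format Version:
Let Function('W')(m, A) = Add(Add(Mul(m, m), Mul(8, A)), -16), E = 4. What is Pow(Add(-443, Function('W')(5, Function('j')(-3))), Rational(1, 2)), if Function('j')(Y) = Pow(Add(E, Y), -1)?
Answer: Mul(I, Pow(426, Rational(1, 2))) ≈ Mul(20.640, I)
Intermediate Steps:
Function('j')(Y) = Pow(Add(4, Y), -1)
Function('W')(m, A) = Add(-16, Pow(m, 2), Mul(8, A)) (Function('W')(m, A) = Add(Add(Pow(m, 2), Mul(8, A)), -16) = Add(-16, Pow(m, 2), Mul(8, A)))
Pow(Add(-443, Function('W')(5, Function('j')(-3))), Rational(1, 2)) = Pow(Add(-443, Add(-16, Pow(5, 2), Mul(8, Pow(Add(4, -3), -1)))), Rational(1, 2)) = Pow(Add(-443, Add(-16, 25, Mul(8, Pow(1, -1)))), Rational(1, 2)) = Pow(Add(-443, Add(-16, 25, Mul(8, 1))), Rational(1, 2)) = Pow(Add(-443, Add(-16, 25, 8)), Rational(1, 2)) = Pow(Add(-443, 17), Rational(1, 2)) = Pow(-426, Rational(1, 2)) = Mul(I, Pow(426, Rational(1, 2)))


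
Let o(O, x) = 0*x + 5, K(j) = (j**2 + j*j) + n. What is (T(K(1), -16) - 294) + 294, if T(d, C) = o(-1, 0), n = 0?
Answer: 5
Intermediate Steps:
K(j) = 2*j**2 (K(j) = (j**2 + j*j) + 0 = (j**2 + j**2) + 0 = 2*j**2 + 0 = 2*j**2)
o(O, x) = 5 (o(O, x) = 0 + 5 = 5)
T(d, C) = 5
(T(K(1), -16) - 294) + 294 = (5 - 294) + 294 = -289 + 294 = 5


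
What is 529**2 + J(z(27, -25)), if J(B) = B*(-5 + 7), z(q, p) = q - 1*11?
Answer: 279873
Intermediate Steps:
z(q, p) = -11 + q (z(q, p) = q - 11 = -11 + q)
J(B) = 2*B (J(B) = B*2 = 2*B)
529**2 + J(z(27, -25)) = 529**2 + 2*(-11 + 27) = 279841 + 2*16 = 279841 + 32 = 279873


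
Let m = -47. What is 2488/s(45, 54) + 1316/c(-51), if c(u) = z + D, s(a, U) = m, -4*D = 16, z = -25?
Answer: -134004/1363 ≈ -98.315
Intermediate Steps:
D = -4 (D = -1/4*16 = -4)
s(a, U) = -47
c(u) = -29 (c(u) = -25 - 4 = -29)
2488/s(45, 54) + 1316/c(-51) = 2488/(-47) + 1316/(-29) = 2488*(-1/47) + 1316*(-1/29) = -2488/47 - 1316/29 = -134004/1363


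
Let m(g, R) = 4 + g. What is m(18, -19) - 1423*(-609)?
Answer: 866629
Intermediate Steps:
m(18, -19) - 1423*(-609) = (4 + 18) - 1423*(-609) = 22 + 866607 = 866629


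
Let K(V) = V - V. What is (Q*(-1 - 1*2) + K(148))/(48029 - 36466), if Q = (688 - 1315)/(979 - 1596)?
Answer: -1881/7134371 ≈ -0.00026365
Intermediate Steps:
Q = 627/617 (Q = -627/(-617) = -627*(-1/617) = 627/617 ≈ 1.0162)
K(V) = 0
(Q*(-1 - 1*2) + K(148))/(48029 - 36466) = (627*(-1 - 1*2)/617 + 0)/(48029 - 36466) = (627*(-1 - 2)/617 + 0)/11563 = ((627/617)*(-3) + 0)*(1/11563) = (-1881/617 + 0)*(1/11563) = -1881/617*1/11563 = -1881/7134371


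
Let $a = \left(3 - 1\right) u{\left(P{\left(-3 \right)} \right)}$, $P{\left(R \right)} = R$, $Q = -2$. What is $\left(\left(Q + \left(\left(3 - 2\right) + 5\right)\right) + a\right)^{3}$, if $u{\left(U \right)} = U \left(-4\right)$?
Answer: $21952$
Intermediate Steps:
$u{\left(U \right)} = - 4 U$
$a = 24$ ($a = \left(3 - 1\right) \left(\left(-4\right) \left(-3\right)\right) = 2 \cdot 12 = 24$)
$\left(\left(Q + \left(\left(3 - 2\right) + 5\right)\right) + a\right)^{3} = \left(\left(-2 + \left(\left(3 - 2\right) + 5\right)\right) + 24\right)^{3} = \left(\left(-2 + \left(1 + 5\right)\right) + 24\right)^{3} = \left(\left(-2 + 6\right) + 24\right)^{3} = \left(4 + 24\right)^{3} = 28^{3} = 21952$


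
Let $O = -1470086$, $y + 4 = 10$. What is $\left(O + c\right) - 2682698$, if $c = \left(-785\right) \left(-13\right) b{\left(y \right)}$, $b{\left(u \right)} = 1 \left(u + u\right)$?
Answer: $-4030324$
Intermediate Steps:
$y = 6$ ($y = -4 + 10 = 6$)
$b{\left(u \right)} = 2 u$ ($b{\left(u \right)} = 1 \cdot 2 u = 2 u$)
$c = 122460$ ($c = \left(-785\right) \left(-13\right) 2 \cdot 6 = 10205 \cdot 12 = 122460$)
$\left(O + c\right) - 2682698 = \left(-1470086 + 122460\right) - 2682698 = -1347626 - 2682698 = -4030324$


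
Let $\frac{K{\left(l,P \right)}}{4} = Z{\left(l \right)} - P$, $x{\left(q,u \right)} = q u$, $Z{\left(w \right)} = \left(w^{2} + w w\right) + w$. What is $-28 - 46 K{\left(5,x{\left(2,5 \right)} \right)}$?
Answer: $-8308$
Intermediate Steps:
$Z{\left(w \right)} = w + 2 w^{2}$ ($Z{\left(w \right)} = \left(w^{2} + w^{2}\right) + w = 2 w^{2} + w = w + 2 w^{2}$)
$K{\left(l,P \right)} = - 4 P + 4 l \left(1 + 2 l\right)$ ($K{\left(l,P \right)} = 4 \left(l \left(1 + 2 l\right) - P\right) = 4 \left(- P + l \left(1 + 2 l\right)\right) = - 4 P + 4 l \left(1 + 2 l\right)$)
$-28 - 46 K{\left(5,x{\left(2,5 \right)} \right)} = -28 - 46 \left(- 4 \cdot 2 \cdot 5 + 4 \cdot 5 \left(1 + 2 \cdot 5\right)\right) = -28 - 46 \left(\left(-4\right) 10 + 4 \cdot 5 \left(1 + 10\right)\right) = -28 - 46 \left(-40 + 4 \cdot 5 \cdot 11\right) = -28 - 46 \left(-40 + 220\right) = -28 - 8280 = -8308$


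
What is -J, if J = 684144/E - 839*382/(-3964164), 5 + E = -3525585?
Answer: 395528617949/3494004239190 ≈ 0.11320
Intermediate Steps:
E = -3525590 (E = -5 - 3525585 = -3525590)
J = -395528617949/3494004239190 (J = 684144/(-3525590) - 839*382/(-3964164) = 684144*(-1/3525590) - 320498*(-1/3964164) = -342072/1762795 + 160249/1982082 = -395528617949/3494004239190 ≈ -0.11320)
-J = -1*(-395528617949/3494004239190) = 395528617949/3494004239190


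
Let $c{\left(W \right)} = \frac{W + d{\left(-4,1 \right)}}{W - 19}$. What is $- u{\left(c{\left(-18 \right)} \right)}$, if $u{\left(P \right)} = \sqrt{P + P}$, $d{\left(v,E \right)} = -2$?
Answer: $- \frac{2 \sqrt{370}}{37} \approx -1.0398$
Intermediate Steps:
$c{\left(W \right)} = \frac{-2 + W}{-19 + W}$ ($c{\left(W \right)} = \frac{W - 2}{W - 19} = \frac{-2 + W}{-19 + W}$)
$u{\left(P \right)} = \sqrt{2} \sqrt{P}$ ($u{\left(P \right)} = \sqrt{2 P} = \sqrt{2} \sqrt{P}$)
$- u{\left(c{\left(-18 \right)} \right)} = - \sqrt{2} \sqrt{\frac{-2 - 18}{-19 - 18}} = - \sqrt{2} \sqrt{\frac{1}{-37} \left(-20\right)} = - \sqrt{2} \sqrt{\left(- \frac{1}{37}\right) \left(-20\right)} = - \sqrt{2} \sqrt{\frac{20}{37}} = - \sqrt{2} \frac{2 \sqrt{185}}{37} = - \frac{2 \sqrt{370}}{37}$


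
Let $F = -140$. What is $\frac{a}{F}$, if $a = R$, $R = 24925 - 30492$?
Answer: $\frac{5567}{140} \approx 39.764$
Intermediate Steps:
$R = -5567$
$a = -5567$
$\frac{a}{F} = - \frac{5567}{-140} = \left(-5567\right) \left(- \frac{1}{140}\right) = \frac{5567}{140}$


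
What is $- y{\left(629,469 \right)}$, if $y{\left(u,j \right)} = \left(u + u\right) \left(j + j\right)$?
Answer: $-1180004$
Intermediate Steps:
$y{\left(u,j \right)} = 4 j u$ ($y{\left(u,j \right)} = 2 u 2 j = 4 j u$)
$- y{\left(629,469 \right)} = - 4 \cdot 469 \cdot 629 = \left(-1\right) 1180004 = -1180004$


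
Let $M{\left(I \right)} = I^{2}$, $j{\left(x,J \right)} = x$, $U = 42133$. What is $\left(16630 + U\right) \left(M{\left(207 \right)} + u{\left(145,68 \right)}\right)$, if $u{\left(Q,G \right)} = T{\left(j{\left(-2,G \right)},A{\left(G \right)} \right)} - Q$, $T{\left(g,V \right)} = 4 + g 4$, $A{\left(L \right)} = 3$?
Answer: $2509180100$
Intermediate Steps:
$T{\left(g,V \right)} = 4 + 4 g$
$u{\left(Q,G \right)} = -4 - Q$ ($u{\left(Q,G \right)} = \left(4 + 4 \left(-2\right)\right) - Q = \left(4 - 8\right) - Q = -4 - Q$)
$\left(16630 + U\right) \left(M{\left(207 \right)} + u{\left(145,68 \right)}\right) = \left(16630 + 42133\right) \left(207^{2} - 149\right) = 58763 \left(42849 - 149\right) = 58763 \cdot 42700 = 2509180100$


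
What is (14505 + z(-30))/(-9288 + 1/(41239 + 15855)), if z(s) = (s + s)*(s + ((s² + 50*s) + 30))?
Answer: -221810190/40791467 ≈ -5.4377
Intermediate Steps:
z(s) = 2*s*(30 + s² + 51*s) (z(s) = (2*s)*(s + (30 + s² + 50*s)) = (2*s)*(30 + s² + 51*s) = 2*s*(30 + s² + 51*s))
(14505 + z(-30))/(-9288 + 1/(41239 + 15855)) = (14505 + 2*(-30)*(30 + (-30)² + 51*(-30)))/(-9288 + 1/(41239 + 15855)) = (14505 + 2*(-30)*(30 + 900 - 1530))/(-9288 + 1/57094) = (14505 + 2*(-30)*(-600))/(-9288 + 1/57094) = (14505 + 36000)/(-530289071/57094) = 50505*(-57094/530289071) = -221810190/40791467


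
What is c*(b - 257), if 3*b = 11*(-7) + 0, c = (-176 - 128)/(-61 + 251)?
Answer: 6784/15 ≈ 452.27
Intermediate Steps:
c = -8/5 (c = -304/190 = -304*1/190 = -8/5 ≈ -1.6000)
b = -77/3 (b = (11*(-7) + 0)/3 = (-77 + 0)/3 = (⅓)*(-77) = -77/3 ≈ -25.667)
c*(b - 257) = -8*(-77/3 - 257)/5 = -8/5*(-848/3) = 6784/15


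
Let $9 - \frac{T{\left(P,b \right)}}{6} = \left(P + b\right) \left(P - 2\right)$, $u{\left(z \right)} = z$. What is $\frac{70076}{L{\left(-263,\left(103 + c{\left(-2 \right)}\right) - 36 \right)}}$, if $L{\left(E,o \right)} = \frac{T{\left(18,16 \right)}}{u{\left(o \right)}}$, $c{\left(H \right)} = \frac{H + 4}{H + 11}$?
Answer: $- \frac{4239598}{2889} \approx -1467.5$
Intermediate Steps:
$c{\left(H \right)} = \frac{4 + H}{11 + H}$
$T{\left(P,b \right)} = 54 - 6 \left(-2 + P\right) \left(P + b\right)$ ($T{\left(P,b \right)} = 54 - 6 \left(P + b\right) \left(P - 2\right) = 54 - 6 \left(P + b\right) \left(-2 + P\right) = 54 - 6 \left(-2 + P\right) \left(P + b\right)$)
$L{\left(E,o \right)} = - \frac{3210}{o}$ ($L{\left(E,o \right)} = \frac{54 - 6 \cdot 18^{2} + 12 \cdot 18 + 12 \cdot 16 - 108 \cdot 16}{o} = \frac{54 - 1944 + 216 + 192 - 1728}{o} = - \frac{3210}{o}$)
$\frac{70076}{L{\left(-263,\left(103 + c{\left(-2 \right)}\right) - 36 \right)}} = \frac{70076}{\left(-3210\right) \frac{1}{\left(103 + \frac{4 - 2}{11 - 2}\right) - 36}} = \frac{70076}{\left(-3210\right) \frac{1}{\left(103 + \frac{1}{9} \cdot 2\right) - 36}} = \frac{70076}{\left(-3210\right) \frac{1}{\left(103 + \frac{2}{9}\right) - 36}} = \frac{70076}{\left(-3210\right) \frac{1}{\frac{929}{9} - 36}} = \frac{70076}{\left(-3210\right) \frac{1}{\frac{605}{9}}} = \frac{70076}{\left(-3210\right) \frac{9}{605}} = \frac{70076}{- \frac{5778}{121}} = 70076 \left(- \frac{121}{5778}\right) = - \frac{4239598}{2889}$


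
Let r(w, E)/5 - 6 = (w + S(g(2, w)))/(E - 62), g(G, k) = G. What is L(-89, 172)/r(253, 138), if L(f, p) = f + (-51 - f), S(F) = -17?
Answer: -969/865 ≈ -1.1202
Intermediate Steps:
r(w, E) = 30 + 5*(-17 + w)/(-62 + E) (r(w, E) = 30 + 5*((w - 17)/(E - 62)) = 30 + 5*((-17 + w)/(-62 + E)) = 30 + 5*(-17 + w)/(-62 + E))
L(f, p) = -51
L(-89, 172)/r(253, 138) = -51*(-62 + 138)/(5*(-389 + 253 + 6*138)) = -51*76/(5*(-389 + 253 + 828)) = -51/(5*(1/76)*692) = -51/865/19 = -51*19/865 = -969/865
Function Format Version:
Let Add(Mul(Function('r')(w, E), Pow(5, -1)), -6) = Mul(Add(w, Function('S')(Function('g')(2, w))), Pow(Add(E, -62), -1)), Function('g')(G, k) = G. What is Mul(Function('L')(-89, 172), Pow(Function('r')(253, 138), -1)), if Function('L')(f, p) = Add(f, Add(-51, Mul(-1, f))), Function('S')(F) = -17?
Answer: Rational(-969, 865) ≈ -1.1202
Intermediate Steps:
Function('r')(w, E) = Add(30, Mul(5, Pow(Add(-62, E), -1), Add(-17, w))) (Function('r')(w, E) = Add(30, Mul(5, Mul(Add(w, -17), Pow(Add(E, -62), -1)))) = Add(30, Mul(5, Mul(Add(-17, w), Pow(Add(-62, E), -1)))) = Add(30, Mul(5, Mul(Pow(Add(-62, E), -1), Add(-17, w)))) = Add(30, Mul(5, Pow(Add(-62, E), -1), Add(-17, w))))
Function('L')(f, p) = -51
Mul(Function('L')(-89, 172), Pow(Function('r')(253, 138), -1)) = Mul(-51, Pow(Mul(5, Pow(Add(-62, 138), -1), Add(-389, 253, Mul(6, 138))), -1)) = Mul(-51, Pow(Mul(5, Pow(76, -1), Add(-389, 253, 828)), -1)) = Mul(-51, Pow(Mul(5, Rational(1, 76), 692), -1)) = Mul(-51, Pow(Rational(865, 19), -1)) = Mul(-51, Rational(19, 865)) = Rational(-969, 865)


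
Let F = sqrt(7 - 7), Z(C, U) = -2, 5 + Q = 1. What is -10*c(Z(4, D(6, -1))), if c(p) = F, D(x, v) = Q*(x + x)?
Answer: 0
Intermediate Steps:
Q = -4 (Q = -5 + 1 = -4)
D(x, v) = -8*x (D(x, v) = -4*(x + x) = -8*x)
F = 0 (F = sqrt(0) = 0)
c(p) = 0
-10*c(Z(4, D(6, -1))) = -10*0 = 0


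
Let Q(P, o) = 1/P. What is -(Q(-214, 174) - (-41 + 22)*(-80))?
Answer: 325281/214 ≈ 1520.0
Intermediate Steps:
-(Q(-214, 174) - (-41 + 22)*(-80)) = -(1/(-214) - (-41 + 22)*(-80)) = -(-1/214 - (-19)*(-80)) = -(-1/214 - 1*1520) = -(-1/214 - 1520) = -1*(-325281/214) = 325281/214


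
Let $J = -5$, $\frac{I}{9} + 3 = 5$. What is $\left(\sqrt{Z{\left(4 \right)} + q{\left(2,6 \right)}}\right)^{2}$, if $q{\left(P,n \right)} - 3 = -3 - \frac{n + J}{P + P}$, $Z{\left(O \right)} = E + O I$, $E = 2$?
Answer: $\frac{295}{4} \approx 73.75$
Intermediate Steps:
$I = 18$ ($I = -27 + 9 \cdot 5 = -27 + 45 = 18$)
$Z{\left(O \right)} = 2 + 18 O$ ($Z{\left(O \right)} = 2 + O 18 = 2 + 18 O$)
$q{\left(P,n \right)} = - \frac{-5 + n}{2 P}$ ($q{\left(P,n \right)} = 3 - \left(3 + \frac{n - 5}{P + P}\right) = 3 - \left(3 + \frac{-5 + n}{2 P}\right) = - \frac{-5 + n}{2 P}$)
$\left(\sqrt{Z{\left(4 \right)} + q{\left(2,6 \right)}}\right)^{2} = \left(\sqrt{\left(2 + 18 \cdot 4\right) + \frac{5 - 6}{2 \cdot 2}}\right)^{2} = \left(\sqrt{\left(2 + 72\right) + \frac{1}{2} \cdot \frac{1}{2} \left(5 - 6\right)}\right)^{2} = \left(\sqrt{74 + \frac{1}{2} \cdot \frac{1}{2} \left(-1\right)}\right)^{2} = \left(\sqrt{74 - \frac{1}{4}}\right)^{2} = \left(\sqrt{\frac{295}{4}}\right)^{2} = \left(\frac{\sqrt{295}}{2}\right)^{2} = \frac{295}{4}$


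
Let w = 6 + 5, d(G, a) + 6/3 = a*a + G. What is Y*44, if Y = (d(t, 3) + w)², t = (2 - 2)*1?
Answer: 14256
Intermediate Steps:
t = 0 (t = 0*1 = 0)
d(G, a) = -2 + G + a² (d(G, a) = -2 + (a*a + G) = -2 + (a² + G) = -2 + (G + a²) = -2 + G + a²)
w = 11
Y = 324 (Y = ((-2 + 0 + 3²) + 11)² = ((-2 + 0 + 9) + 11)² = (7 + 11)² = 18² = 324)
Y*44 = 324*44 = 14256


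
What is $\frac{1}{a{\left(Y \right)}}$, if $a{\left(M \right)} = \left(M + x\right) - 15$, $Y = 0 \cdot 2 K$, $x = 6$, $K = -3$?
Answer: $- \frac{1}{9} \approx -0.11111$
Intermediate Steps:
$Y = 0$ ($Y = 0 \cdot 2 \left(-3\right) = 0 \left(-3\right) = 0$)
$a{\left(M \right)} = -9 + M$ ($a{\left(M \right)} = \left(M + 6\right) - 15 = \left(6 + M\right) - 15 = -9 + M$)
$\frac{1}{a{\left(Y \right)}} = \frac{1}{-9 + 0} = \frac{1}{-9} = - \frac{1}{9}$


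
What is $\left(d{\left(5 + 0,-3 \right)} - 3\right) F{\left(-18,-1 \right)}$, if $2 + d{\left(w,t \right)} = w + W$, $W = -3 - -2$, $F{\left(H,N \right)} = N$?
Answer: $1$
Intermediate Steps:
$W = -1$ ($W = -3 + 2 = -1$)
$d{\left(w,t \right)} = -3 + w$ ($d{\left(w,t \right)} = -2 + \left(w - 1\right) = -2 + \left(-1 + w\right) = -3 + w$)
$\left(d{\left(5 + 0,-3 \right)} - 3\right) F{\left(-18,-1 \right)} = \left(\left(-3 + \left(5 + 0\right)\right) - 3\right) \left(-1\right) = \left(\left(-3 + 5\right) - 3\right) \left(-1\right) = \left(2 - 3\right) \left(-1\right) = \left(-1\right) \left(-1\right) = 1$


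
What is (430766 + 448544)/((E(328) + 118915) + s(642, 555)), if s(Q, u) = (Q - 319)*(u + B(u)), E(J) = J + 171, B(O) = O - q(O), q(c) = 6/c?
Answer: 81336175/44209497 ≈ 1.8398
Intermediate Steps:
B(O) = O - 6/O
E(J) = 171 + J
s(Q, u) = (-319 + Q)*(-6/u + 2*u) (s(Q, u) = (Q - 319)*(u + (u - 6/u)) = (-319 + Q)*(-6/u + 2*u))
(430766 + 448544)/((E(328) + 118915) + s(642, 555)) = (430766 + 448544)/(((171 + 328) + 118915) + (1914 + 642*(-6 + 555**2) + 555**2*(-638 + 642))/555) = 879310/((499 + 118915) + (1914 + 642*(-6 + 308025) + 308025*4)/555) = 879310/(119414 + (1914 + 642*308019 + 1232100)/555) = 879310/(119414 + (1914 + 197748198 + 1232100)/555) = 879310/(119414 + (1/555)*198982212) = 879310/(119414 + 66327404/185) = 879310/(88418994/185) = 879310*(185/88418994) = 81336175/44209497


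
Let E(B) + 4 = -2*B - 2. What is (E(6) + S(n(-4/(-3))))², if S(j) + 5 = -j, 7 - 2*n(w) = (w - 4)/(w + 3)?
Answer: 485809/676 ≈ 718.65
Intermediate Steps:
E(B) = -6 - 2*B (E(B) = -4 + (-2*B - 2) = -4 + (-2 - 2*B) = -6 - 2*B)
n(w) = 7/2 - (-4 + w)/(2*(3 + w)) (n(w) = 7/2 - (w - 4)/(2*(w + 3)) = 7/2 - (-4 + w)/(2*(3 + w)))
S(j) = -5 - j
(E(6) + S(n(-4/(-3))))² = ((-6 - 2*6) + (-5 - (25 + 6*(-4/(-3)))/(2*(3 - 4/(-3)))))² = ((-6 - 12) + (-5 - (25 + 6*(-4*(-⅓)))/(2*(3 - 4*(-⅓)))))² = (-18 + (-5 - (25 + 6*(4/3))/(2*(3 + 4/3))))² = (-18 + (-5 - (25 + 8)/(2*13/3)))² = (-18 + (-5 - 3*33/(2*13)))² = (-18 + (-5 - 1*99/26))² = (-18 + (-5 - 99/26))² = (-18 - 229/26)² = (-697/26)² = 485809/676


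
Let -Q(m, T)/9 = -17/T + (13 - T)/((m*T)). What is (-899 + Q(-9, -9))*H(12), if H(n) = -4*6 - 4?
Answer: 231448/9 ≈ 25716.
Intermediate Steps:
Q(m, T) = 153/T - 9*(13 - T)/(T*m) (Q(m, T) = -9*(-17/T + (13 - T)/((m*T))) = -9*(-17/T + (13 - T)/((T*m))) = -9*(-17/T + (13 - T)*(1/(T*m))) = -9*(-17/T + (13 - T)/(T*m)) = 153/T - 9*(13 - T)/(T*m))
H(n) = -28 (H(n) = -24 - 4 = -28)
(-899 + Q(-9, -9))*H(12) = (-899 + 9*(-13 - 9 + 17*(-9))/(-9*(-9)))*(-28) = (-899 + 9*(-⅑)*(-⅑)*(-13 - 9 - 153))*(-28) = (-899 + 9*(-⅑)*(-⅑)*(-175))*(-28) = (-899 - 175/9)*(-28) = -8266/9*(-28) = 231448/9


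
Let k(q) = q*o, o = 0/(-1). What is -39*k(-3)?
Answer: 0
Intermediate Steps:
o = 0 (o = 0*(-1) = 0)
k(q) = 0 (k(q) = q*0 = 0)
-39*k(-3) = -39*0 = 0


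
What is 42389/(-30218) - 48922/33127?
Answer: -2882545399/1001031686 ≈ -2.8796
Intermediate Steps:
42389/(-30218) - 48922/33127 = 42389*(-1/30218) - 48922*1/33127 = -42389/30218 - 48922/33127 = -2882545399/1001031686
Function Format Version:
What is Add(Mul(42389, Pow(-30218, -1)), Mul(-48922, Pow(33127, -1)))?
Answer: Rational(-2882545399, 1001031686) ≈ -2.8796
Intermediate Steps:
Add(Mul(42389, Pow(-30218, -1)), Mul(-48922, Pow(33127, -1))) = Add(Mul(42389, Rational(-1, 30218)), Mul(-48922, Rational(1, 33127))) = Add(Rational(-42389, 30218), Rational(-48922, 33127)) = Rational(-2882545399, 1001031686)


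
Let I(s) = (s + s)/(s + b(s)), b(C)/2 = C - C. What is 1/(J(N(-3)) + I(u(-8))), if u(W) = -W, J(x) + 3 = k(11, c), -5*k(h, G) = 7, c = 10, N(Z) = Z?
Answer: -5/12 ≈ -0.41667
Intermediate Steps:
b(C) = 0 (b(C) = 2*(C - C) = 2*0 = 0)
k(h, G) = -7/5 (k(h, G) = -⅕*7 = -7/5)
J(x) = -22/5 (J(x) = -3 - 7/5 = -22/5)
I(s) = 2 (I(s) = (s + s)/(s + 0) = (2*s)/s = 2)
1/(J(N(-3)) + I(u(-8))) = 1/(-22/5 + 2) = 1/(-12/5) = -5/12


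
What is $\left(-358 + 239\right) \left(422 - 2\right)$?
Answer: $-49980$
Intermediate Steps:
$\left(-358 + 239\right) \left(422 - 2\right) = \left(-119\right) 420 = -49980$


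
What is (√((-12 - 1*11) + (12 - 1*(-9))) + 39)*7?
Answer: 273 + 7*I*√2 ≈ 273.0 + 9.8995*I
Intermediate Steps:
(√((-12 - 1*11) + (12 - 1*(-9))) + 39)*7 = (√((-12 - 11) + (12 + 9)) + 39)*7 = (√(-23 + 21) + 39)*7 = (√(-2) + 39)*7 = (I*√2 + 39)*7 = (39 + I*√2)*7 = 273 + 7*I*√2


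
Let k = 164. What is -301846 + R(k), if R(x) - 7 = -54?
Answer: -301893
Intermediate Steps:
R(x) = -47 (R(x) = 7 - 54 = -47)
-301846 + R(k) = -301846 - 47 = -301893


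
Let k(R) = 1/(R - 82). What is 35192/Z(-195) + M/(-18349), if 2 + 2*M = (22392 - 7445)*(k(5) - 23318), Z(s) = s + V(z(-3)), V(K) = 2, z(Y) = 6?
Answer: 5080125204967/545368978 ≈ 9315.0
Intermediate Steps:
k(R) = 1/(-82 + R)
Z(s) = 2 + s (Z(s) = s + 2 = 2 + s)
M = -26837144343/154 (M = -1 + ((22392 - 7445)*(1/(-82 + 5) - 23318))/2 = -1 + (14947*(1/(-77) - 23318))/2 = -1 + (14947*(-1/77 - 23318))/2 = -1 + (14947*(-1795487/77))/2 = -1 + (½)*(-26837144189/77) = -1 - 26837144189/154 = -26837144343/154 ≈ -1.7427e+8)
35192/Z(-195) + M/(-18349) = 35192/(2 - 195) - 26837144343/154/(-18349) = 35192/(-193) - 26837144343/154*(-1/18349) = 35192*(-1/193) + 26837144343/2825746 = -35192/193 + 26837144343/2825746 = 5080125204967/545368978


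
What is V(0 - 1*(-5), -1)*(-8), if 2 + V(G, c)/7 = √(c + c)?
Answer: 112 - 56*I*√2 ≈ 112.0 - 79.196*I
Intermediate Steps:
V(G, c) = -14 + 7*√2*√c (V(G, c) = -14 + 7*√(c + c) = -14 + 7*√(2*c) = -14 + 7*(√2*√c) = -14 + 7*√2*√c)
V(0 - 1*(-5), -1)*(-8) = (-14 + 7*√2*√(-1))*(-8) = (-14 + 7*√2*I)*(-8) = (-14 + 7*I*√2)*(-8) = 112 - 56*I*√2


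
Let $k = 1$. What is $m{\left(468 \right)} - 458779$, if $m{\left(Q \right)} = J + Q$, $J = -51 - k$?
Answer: $-458363$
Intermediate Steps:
$J = -52$ ($J = -51 - 1 = -52$)
$m{\left(Q \right)} = -52 + Q$
$m{\left(468 \right)} - 458779 = \left(-52 + 468\right) - 458779 = 416 - 458779 = -458363$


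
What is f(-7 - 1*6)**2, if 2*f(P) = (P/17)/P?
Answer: 1/1156 ≈ 0.00086505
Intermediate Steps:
f(P) = 1/34 (f(P) = ((P/17)/P)/2 = (1/2)*(1/17) = 1/34)
f(-7 - 1*6)**2 = (1/34)**2 = 1/1156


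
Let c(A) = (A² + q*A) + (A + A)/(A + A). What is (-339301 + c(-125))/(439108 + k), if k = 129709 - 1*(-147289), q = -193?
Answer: -49925/119351 ≈ -0.41830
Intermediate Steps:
c(A) = 1 + A² - 193*A (c(A) = (A² - 193*A) + (A + A)/(A + A) = (A² - 193*A) + (2*A)/((2*A)) = (A² - 193*A) + (2*A)*(1/(2*A)) = (A² - 193*A) + 1 = 1 + A² - 193*A)
k = 276998 (k = 129709 + 147289 = 276998)
(-339301 + c(-125))/(439108 + k) = (-339301 + (1 + (-125)² - 193*(-125)))/(439108 + 276998) = (-339301 + (1 + 15625 + 24125))/716106 = (-339301 + 39751)*(1/716106) = -299550*1/716106 = -49925/119351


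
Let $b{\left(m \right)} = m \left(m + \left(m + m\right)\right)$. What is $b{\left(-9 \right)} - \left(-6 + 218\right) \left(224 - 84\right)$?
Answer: $-29437$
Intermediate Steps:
$b{\left(m \right)} = 3 m^{2}$ ($b{\left(m \right)} = m \left(m + 2 m\right) = m 3 m = 3 m^{2}$)
$b{\left(-9 \right)} - \left(-6 + 218\right) \left(224 - 84\right) = 3 \left(-9\right)^{2} - \left(-6 + 218\right) \left(224 - 84\right) = 3 \cdot 81 - 212 \cdot 140 = 243 - 29680 = -29437$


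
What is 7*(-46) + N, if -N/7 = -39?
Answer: -49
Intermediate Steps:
N = 273 (N = -7*(-39) = 273)
7*(-46) + N = 7*(-46) + 273 = -322 + 273 = -49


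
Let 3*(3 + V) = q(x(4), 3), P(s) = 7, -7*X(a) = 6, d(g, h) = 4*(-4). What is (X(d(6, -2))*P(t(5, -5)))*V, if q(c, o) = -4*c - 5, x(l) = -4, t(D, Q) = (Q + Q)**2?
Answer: -4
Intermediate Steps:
d(g, h) = -16
t(D, Q) = 4*Q**2 (t(D, Q) = (2*Q)**2 = 4*Q**2)
X(a) = -6/7 (X(a) = -1/7*6 = -6/7)
q(c, o) = -5 - 4*c
V = 2/3 (V = -3 + (-5 - 4*(-4))/3 = -3 + (-5 + 16)/3 = -3 + (1/3)*11 = -3 + 11/3 = 2/3 ≈ 0.66667)
(X(d(6, -2))*P(t(5, -5)))*V = -6/7*7*(2/3) = -6*2/3 = -4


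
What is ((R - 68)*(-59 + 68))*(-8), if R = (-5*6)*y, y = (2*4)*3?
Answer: 56736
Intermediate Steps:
y = 24 (y = 8*3 = 24)
R = -720 (R = -5*6*24 = -30*24 = -720)
((R - 68)*(-59 + 68))*(-8) = ((-720 - 68)*(-59 + 68))*(-8) = -788*9*(-8) = -7092*(-8) = 56736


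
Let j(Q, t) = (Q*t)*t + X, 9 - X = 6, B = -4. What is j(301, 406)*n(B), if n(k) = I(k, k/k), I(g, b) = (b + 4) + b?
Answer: 297693834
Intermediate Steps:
X = 3 (X = 9 - 1*6 = 9 - 6 = 3)
j(Q, t) = 3 + Q*t² (j(Q, t) = (Q*t)*t + 3 = Q*t² + 3 = 3 + Q*t²)
I(g, b) = 4 + 2*b (I(g, b) = (4 + b) + b = 4 + 2*b)
n(k) = 6 (n(k) = 4 + 2*(k/k) = 4 + 2*1 = 4 + 2 = 6)
j(301, 406)*n(B) = (3 + 301*406²)*6 = (3 + 301*164836)*6 = (3 + 49615636)*6 = 49615639*6 = 297693834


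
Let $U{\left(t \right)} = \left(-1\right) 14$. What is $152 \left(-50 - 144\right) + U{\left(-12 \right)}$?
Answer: $-29502$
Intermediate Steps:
$U{\left(t \right)} = -14$
$152 \left(-50 - 144\right) + U{\left(-12 \right)} = 152 \left(-50 - 144\right) - 14 = 152 \left(-194\right) - 14 = -29488 - 14 = -29502$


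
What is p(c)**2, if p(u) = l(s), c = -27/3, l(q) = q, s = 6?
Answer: 36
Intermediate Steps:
c = -9 (c = -27*1/3 = -9)
p(u) = 6
p(c)**2 = 6**2 = 36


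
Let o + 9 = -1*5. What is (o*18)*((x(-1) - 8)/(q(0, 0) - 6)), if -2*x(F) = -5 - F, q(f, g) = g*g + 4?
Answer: -756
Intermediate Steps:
q(f, g) = 4 + g² (q(f, g) = g² + 4 = 4 + g²)
x(F) = 5/2 + F/2 (x(F) = -(-5 - F)/2 = 5/2 + F/2)
o = -14 (o = -9 - 1*5 = -9 - 5 = -14)
(o*18)*((x(-1) - 8)/(q(0, 0) - 6)) = (-14*18)*(((5/2 + (½)*(-1)) - 8)/((4 + 0²) - 6)) = -252*((5/2 - ½) - 8)/((4 + 0) - 6) = -252*(2 - 8)/(4 - 6) = -(-1512)/(-2) = -(-1512)*(-1)/2 = -252*3 = -756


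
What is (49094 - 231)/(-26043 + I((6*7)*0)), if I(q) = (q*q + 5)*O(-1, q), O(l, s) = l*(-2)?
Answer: -48863/26033 ≈ -1.8770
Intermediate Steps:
O(l, s) = -2*l
I(q) = 10 + 2*q² (I(q) = (q*q + 5)*(-2*(-1)) = (q² + 5)*2 = (5 + q²)*2 = 10 + 2*q²)
(49094 - 231)/(-26043 + I((6*7)*0)) = (49094 - 231)/(-26043 + (10 + 2*((6*7)*0)²)) = 48863/(-26043 + (10 + 2*(42*0)²)) = 48863/(-26043 + (10 + 2*0²)) = 48863/(-26043 + (10 + 2*0)) = 48863/(-26043 + (10 + 0)) = 48863/(-26043 + 10) = 48863/(-26033) = 48863*(-1/26033) = -48863/26033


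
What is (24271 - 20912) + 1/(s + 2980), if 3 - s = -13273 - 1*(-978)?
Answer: 51318803/15278 ≈ 3359.0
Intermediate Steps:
s = 12298 (s = 3 - (-13273 - 1*(-978)) = 3 - (-13273 + 978) = 3 - 1*(-12295) = 3 + 12295 = 12298)
(24271 - 20912) + 1/(s + 2980) = (24271 - 20912) + 1/(12298 + 2980) = 3359 + 1/15278 = 51318803/15278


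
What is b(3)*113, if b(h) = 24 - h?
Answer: 2373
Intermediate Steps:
b(3)*113 = (24 - 1*3)*113 = (24 - 3)*113 = 21*113 = 2373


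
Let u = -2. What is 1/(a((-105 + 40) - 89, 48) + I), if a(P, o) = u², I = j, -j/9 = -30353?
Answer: 1/273181 ≈ 3.6606e-6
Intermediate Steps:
j = 273177 (j = -9*(-30353) = 273177)
I = 273177
a(P, o) = 4 (a(P, o) = (-2)² = 4)
1/(a((-105 + 40) - 89, 48) + I) = 1/(4 + 273177) = 1/273181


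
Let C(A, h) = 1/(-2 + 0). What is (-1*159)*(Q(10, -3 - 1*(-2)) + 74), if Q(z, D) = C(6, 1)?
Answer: -23373/2 ≈ -11687.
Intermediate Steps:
C(A, h) = -½ (C(A, h) = 1/(-2) = -½)
Q(z, D) = -½
(-1*159)*(Q(10, -3 - 1*(-2)) + 74) = (-1*159)*(-½ + 74) = -159*147/2 = -23373/2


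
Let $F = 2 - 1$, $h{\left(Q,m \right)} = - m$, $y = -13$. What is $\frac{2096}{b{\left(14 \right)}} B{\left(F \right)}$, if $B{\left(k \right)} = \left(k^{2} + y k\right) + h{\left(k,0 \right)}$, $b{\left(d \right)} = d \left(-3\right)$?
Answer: $\frac{4192}{7} \approx 598.86$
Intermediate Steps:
$b{\left(d \right)} = - 3 d$
$F = 1$ ($F = 2 - 1 = 1$)
$B{\left(k \right)} = k^{2} - 13 k$ ($B{\left(k \right)} = \left(k^{2} - 13 k\right) - 0 = \left(k^{2} - 13 k\right) + 0 = k^{2} - 13 k$)
$\frac{2096}{b{\left(14 \right)}} B{\left(F \right)} = \frac{2096}{\left(-3\right) 14} \cdot 1 \left(-13 + 1\right) = \frac{2096}{-42} \cdot 1 \left(-12\right) = 2096 \left(- \frac{1}{42}\right) \left(-12\right) = \left(- \frac{1048}{21}\right) \left(-12\right) = \frac{4192}{7}$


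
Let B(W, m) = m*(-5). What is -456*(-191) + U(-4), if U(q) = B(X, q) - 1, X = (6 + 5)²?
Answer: 87115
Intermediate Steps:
X = 121 (X = 11² = 121)
B(W, m) = -5*m
U(q) = -1 - 5*q (U(q) = -5*q - 1 = -1 - 5*q)
-456*(-191) + U(-4) = -456*(-191) + (-1 - 5*(-4)) = 87096 + (-1 + 20) = 87096 + 19 = 87115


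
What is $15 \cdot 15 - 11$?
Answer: $214$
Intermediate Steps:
$15 \cdot 15 - 11 = 225 - 11 = 214$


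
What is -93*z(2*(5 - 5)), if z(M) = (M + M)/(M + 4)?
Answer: 0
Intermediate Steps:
z(M) = 2*M/(4 + M) (z(M) = (2*M)/(4 + M) = 2*M/(4 + M))
-93*z(2*(5 - 5)) = -186*2*(5 - 5)/(4 + 2*(5 - 5)) = -186*2*0/(4 + 2*0) = -186*0/(4 + 0) = -186*0/4 = -93*0 = 0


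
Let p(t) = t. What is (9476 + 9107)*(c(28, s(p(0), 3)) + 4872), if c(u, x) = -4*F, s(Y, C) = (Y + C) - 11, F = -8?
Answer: 91131032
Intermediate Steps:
s(Y, C) = -11 + C + Y (s(Y, C) = (C + Y) - 11 = -11 + C + Y)
c(u, x) = 32 (c(u, x) = -4*(-8) = 32)
(9476 + 9107)*(c(28, s(p(0), 3)) + 4872) = (9476 + 9107)*(32 + 4872) = 18583*4904 = 91131032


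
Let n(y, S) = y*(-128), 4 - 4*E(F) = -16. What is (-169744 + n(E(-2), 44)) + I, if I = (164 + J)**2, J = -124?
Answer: -168784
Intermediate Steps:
E(F) = 5 (E(F) = 1 - 1/4*(-16) = 1 + 4 = 5)
n(y, S) = -128*y
I = 1600 (I = (164 - 124)**2 = 40**2 = 1600)
(-169744 + n(E(-2), 44)) + I = (-169744 - 128*5) + 1600 = (-169744 - 640) + 1600 = -170384 + 1600 = -168784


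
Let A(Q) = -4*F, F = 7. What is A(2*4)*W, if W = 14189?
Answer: -397292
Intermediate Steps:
A(Q) = -28 (A(Q) = -4*7 = -28)
A(2*4)*W = -28*14189 = -397292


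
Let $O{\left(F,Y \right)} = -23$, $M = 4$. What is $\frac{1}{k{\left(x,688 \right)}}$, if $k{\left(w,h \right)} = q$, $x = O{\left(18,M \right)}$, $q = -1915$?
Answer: $- \frac{1}{1915} \approx -0.00052219$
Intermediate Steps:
$x = -23$
$k{\left(w,h \right)} = -1915$
$\frac{1}{k{\left(x,688 \right)}} = \frac{1}{-1915} = - \frac{1}{1915}$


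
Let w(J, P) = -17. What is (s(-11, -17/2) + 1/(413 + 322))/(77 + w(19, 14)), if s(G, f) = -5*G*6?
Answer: 242551/44100 ≈ 5.5000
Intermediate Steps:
s(G, f) = -30*G
(s(-11, -17/2) + 1/(413 + 322))/(77 + w(19, 14)) = (-30*(-11) + 1/(413 + 322))/(77 - 17) = (330 + 1/735)/60 = (330 + 1/735)*(1/60) = (242551/735)*(1/60) = 242551/44100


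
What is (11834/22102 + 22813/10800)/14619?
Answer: 713341/3938576400 ≈ 0.00018112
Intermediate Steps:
(11834/22102 + 22813/10800)/14619 = (11834*(1/22102) + 22813*(1/10800))*(1/14619) = (5917/11051 + 22813/10800)*(1/14619) = (316010063/119350800)*(1/14619) = 713341/3938576400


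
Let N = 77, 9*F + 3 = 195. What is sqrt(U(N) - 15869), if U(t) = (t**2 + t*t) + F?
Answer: I*sqrt(35907)/3 ≈ 63.164*I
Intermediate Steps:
F = 64/3 (F = -1/3 + (1/9)*195 = -1/3 + 65/3 = 64/3 ≈ 21.333)
U(t) = 64/3 + 2*t**2 (U(t) = (t**2 + t*t) + 64/3 = (t**2 + t**2) + 64/3 = 2*t**2 + 64/3 = 64/3 + 2*t**2)
sqrt(U(N) - 15869) = sqrt((64/3 + 2*77**2) - 15869) = sqrt((64/3 + 2*5929) - 15869) = sqrt((64/3 + 11858) - 15869) = sqrt(35638/3 - 15869) = sqrt(-11969/3) = I*sqrt(35907)/3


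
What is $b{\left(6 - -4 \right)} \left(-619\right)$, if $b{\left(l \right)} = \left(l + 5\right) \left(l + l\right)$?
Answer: $-185700$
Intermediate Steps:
$b{\left(l \right)} = 2 l \left(5 + l\right)$ ($b{\left(l \right)} = \left(5 + l\right) 2 l = 2 l \left(5 + l\right)$)
$b{\left(6 - -4 \right)} \left(-619\right) = 2 \left(6 - -4\right) \left(5 + \left(6 - -4\right)\right) \left(-619\right) = 2 \left(6 + 4\right) \left(5 + \left(6 + 4\right)\right) \left(-619\right) = 2 \cdot 10 \left(5 + 10\right) \left(-619\right) = 2 \cdot 10 \cdot 15 \left(-619\right) = 300 \left(-619\right) = -185700$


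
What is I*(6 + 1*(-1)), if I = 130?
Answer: 650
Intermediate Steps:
I*(6 + 1*(-1)) = 130*(6 + 1*(-1)) = 130*(6 - 1) = 130*5 = 650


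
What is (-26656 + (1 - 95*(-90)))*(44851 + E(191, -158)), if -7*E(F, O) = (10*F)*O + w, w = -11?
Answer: -1592588220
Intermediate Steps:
E(F, O) = 11/7 - 10*F*O/7 (E(F, O) = -((10*F)*O - 11)/7 = -(10*F*O - 11)/7 = -(-11 + 10*F*O)/7 = 11/7 - 10*F*O/7)
(-26656 + (1 - 95*(-90)))*(44851 + E(191, -158)) = (-26656 + (1 - 95*(-90)))*(44851 + (11/7 - 10/7*191*(-158))) = (-26656 + (1 + 8550))*(44851 + (11/7 + 301780/7)) = (-26656 + 8551)*(44851 + 43113) = -18105*87964 = -1592588220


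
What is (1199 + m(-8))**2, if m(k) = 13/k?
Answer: 91757241/64 ≈ 1.4337e+6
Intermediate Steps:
(1199 + m(-8))**2 = (1199 + 13/(-8))**2 = (1199 + 13*(-1/8))**2 = (1199 - 13/8)**2 = (9579/8)**2 = 91757241/64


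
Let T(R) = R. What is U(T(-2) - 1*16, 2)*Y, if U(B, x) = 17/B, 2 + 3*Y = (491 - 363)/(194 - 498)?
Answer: 391/513 ≈ 0.76218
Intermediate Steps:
Y = -46/57 (Y = -⅔ + ((491 - 363)/(194 - 498))/3 = -⅔ + (128/(-304))/3 = -⅔ + (128*(-1/304))/3 = -⅔ + (⅓)*(-8/19) = -⅔ - 8/57 = -46/57 ≈ -0.80702)
U(T(-2) - 1*16, 2)*Y = (17/(-2 - 1*16))*(-46/57) = (17/(-2 - 16))*(-46/57) = (17/(-18))*(-46/57) = (17*(-1/18))*(-46/57) = -17/18*(-46/57) = 391/513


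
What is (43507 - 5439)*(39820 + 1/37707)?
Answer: 57158825664388/37707 ≈ 1.5159e+9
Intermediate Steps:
(43507 - 5439)*(39820 + 1/37707) = 38068*(39820 + 1/37707) = 38068*(1501492741/37707) = 57158825664388/37707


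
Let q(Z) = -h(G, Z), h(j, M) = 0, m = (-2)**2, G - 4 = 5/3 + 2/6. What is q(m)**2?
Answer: 0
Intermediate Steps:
G = 6 (G = 4 + (5/3 + 2/6) = 4 + (5*(1/3) + 2*(1/6)) = 4 + (5/3 + 1/3) = 4 + 2 = 6)
m = 4
q(Z) = 0 (q(Z) = -1*0 = 0)
q(m)**2 = 0**2 = 0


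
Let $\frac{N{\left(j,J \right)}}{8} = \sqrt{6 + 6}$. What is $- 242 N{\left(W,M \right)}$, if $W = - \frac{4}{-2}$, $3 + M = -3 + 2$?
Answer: $- 3872 \sqrt{3} \approx -6706.5$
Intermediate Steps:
$M = -4$ ($M = -3 + \left(-3 + 2\right) = -3 - 1 = -4$)
$W = 2$ ($W = \left(-4\right) \left(- \frac{1}{2}\right) = 2$)
$N{\left(j,J \right)} = 16 \sqrt{3}$ ($N{\left(j,J \right)} = 8 \sqrt{6 + 6} = 8 \sqrt{12} = 8 \cdot 2 \sqrt{3} = 16 \sqrt{3}$)
$- 242 N{\left(W,M \right)} = - 242 \cdot 16 \sqrt{3} = - 3872 \sqrt{3}$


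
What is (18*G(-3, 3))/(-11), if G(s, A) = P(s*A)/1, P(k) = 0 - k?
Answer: -162/11 ≈ -14.727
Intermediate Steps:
P(k) = -k
G(s, A) = -A*s (G(s, A) = -s*A/1 = -A*s*1 = -A*s)
(18*G(-3, 3))/(-11) = (18*(-1*3*(-3)))/(-11) = (18*9)*(-1/11) = 162*(-1/11) = -162/11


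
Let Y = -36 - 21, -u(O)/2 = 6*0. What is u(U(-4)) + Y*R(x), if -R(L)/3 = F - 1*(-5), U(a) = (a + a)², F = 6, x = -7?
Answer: 1881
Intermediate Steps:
U(a) = 4*a² (U(a) = (2*a)² = 4*a²)
u(O) = 0 (u(O) = -12*0 = -2*0 = 0)
Y = -57
R(L) = -33 (R(L) = -3*(6 - 1*(-5)) = -3*(6 + 5) = -3*11 = -33)
u(U(-4)) + Y*R(x) = 0 - 57*(-33) = 0 + 1881 = 1881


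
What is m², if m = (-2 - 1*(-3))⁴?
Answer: 1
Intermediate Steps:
m = 1 (m = (-2 + 3)⁴ = 1⁴ = 1)
m² = 1² = 1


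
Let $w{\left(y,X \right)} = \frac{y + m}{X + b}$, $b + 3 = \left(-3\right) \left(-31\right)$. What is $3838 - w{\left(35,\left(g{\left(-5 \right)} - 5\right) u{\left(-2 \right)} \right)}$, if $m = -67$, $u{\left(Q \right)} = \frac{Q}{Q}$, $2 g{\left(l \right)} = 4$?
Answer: $\frac{333938}{87} \approx 3838.4$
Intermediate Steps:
$g{\left(l \right)} = 2$ ($g{\left(l \right)} = \frac{1}{2} \cdot 4 = 2$)
$u{\left(Q \right)} = 1$
$b = 90$ ($b = -3 - -93 = -3 + 93 = 90$)
$w{\left(y,X \right)} = \frac{-67 + y}{90 + X}$ ($w{\left(y,X \right)} = \frac{y - 67}{X + 90} = \frac{-67 + y}{90 + X}$)
$3838 - w{\left(35,\left(g{\left(-5 \right)} - 5\right) u{\left(-2 \right)} \right)} = 3838 - \frac{-67 + 35}{90 + \left(2 - 5\right) 1} = 3838 - \frac{1}{90 - 3} \left(-32\right) = 3838 - \frac{1}{87} \left(-32\right) = 3838 - - \frac{32}{87} = 3838 + \frac{32}{87} = \frac{333938}{87}$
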